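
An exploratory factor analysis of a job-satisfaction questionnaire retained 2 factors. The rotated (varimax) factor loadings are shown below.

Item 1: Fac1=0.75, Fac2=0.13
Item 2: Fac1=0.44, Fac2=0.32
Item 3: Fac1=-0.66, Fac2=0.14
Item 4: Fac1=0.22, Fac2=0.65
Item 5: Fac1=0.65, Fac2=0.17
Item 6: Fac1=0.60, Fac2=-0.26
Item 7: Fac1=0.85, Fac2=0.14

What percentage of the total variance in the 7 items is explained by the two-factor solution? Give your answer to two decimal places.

SS loadings by factor: 2.7451, 0.6775; total = 3.4226.
Total variance with 7 standardized items is 7, so the solution explains 3.4226/7 = 0.4889 = 48.89%.

48.89%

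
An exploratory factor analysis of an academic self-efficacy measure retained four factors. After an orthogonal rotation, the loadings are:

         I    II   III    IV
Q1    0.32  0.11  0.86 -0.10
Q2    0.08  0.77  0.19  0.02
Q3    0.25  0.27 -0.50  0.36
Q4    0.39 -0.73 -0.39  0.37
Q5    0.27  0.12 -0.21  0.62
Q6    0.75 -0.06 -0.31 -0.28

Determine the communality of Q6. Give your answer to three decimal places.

0.741

h² = 0.75² + (-0.06)² + (-0.31)² + (-0.28)² = 0.5625 + 0.0036 + 0.0961 + 0.0784 = 0.7406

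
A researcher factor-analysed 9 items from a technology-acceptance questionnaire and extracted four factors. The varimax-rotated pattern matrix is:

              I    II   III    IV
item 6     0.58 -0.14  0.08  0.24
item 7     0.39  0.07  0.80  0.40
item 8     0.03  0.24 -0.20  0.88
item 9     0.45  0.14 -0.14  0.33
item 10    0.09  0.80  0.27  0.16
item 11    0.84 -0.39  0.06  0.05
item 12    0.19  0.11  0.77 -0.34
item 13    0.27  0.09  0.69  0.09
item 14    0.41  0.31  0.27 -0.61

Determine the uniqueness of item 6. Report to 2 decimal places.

h² = 0.58² + (-0.14)² + 0.08² + 0.24² = 0.3364 + 0.0196 + 0.0064 + 0.0576 = 0.4200
Uniqueness u² = 1 − h² = 1 − 0.4200 = 0.5800

0.58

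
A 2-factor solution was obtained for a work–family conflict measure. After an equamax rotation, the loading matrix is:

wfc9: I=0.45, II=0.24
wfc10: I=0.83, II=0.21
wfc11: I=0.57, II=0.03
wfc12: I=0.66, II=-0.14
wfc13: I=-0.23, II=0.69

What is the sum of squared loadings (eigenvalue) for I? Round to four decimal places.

1.7048

SS loadings for I = 0.45² + 0.83² + 0.57² + 0.66² + (-0.23)² = 0.2025 + 0.6889 + 0.3249 + 0.4356 + 0.0529 = 1.7048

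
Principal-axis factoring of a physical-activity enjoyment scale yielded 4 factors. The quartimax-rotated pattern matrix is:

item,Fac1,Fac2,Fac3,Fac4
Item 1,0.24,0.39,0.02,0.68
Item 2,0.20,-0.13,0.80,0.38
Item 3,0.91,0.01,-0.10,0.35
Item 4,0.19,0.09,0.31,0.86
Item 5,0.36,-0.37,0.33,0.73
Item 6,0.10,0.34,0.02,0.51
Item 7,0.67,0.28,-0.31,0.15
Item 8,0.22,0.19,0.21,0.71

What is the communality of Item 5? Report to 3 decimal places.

h² = 0.36² + (-0.37)² + 0.33² + 0.73² = 0.1296 + 0.1369 + 0.1089 + 0.5329 = 0.9083

0.908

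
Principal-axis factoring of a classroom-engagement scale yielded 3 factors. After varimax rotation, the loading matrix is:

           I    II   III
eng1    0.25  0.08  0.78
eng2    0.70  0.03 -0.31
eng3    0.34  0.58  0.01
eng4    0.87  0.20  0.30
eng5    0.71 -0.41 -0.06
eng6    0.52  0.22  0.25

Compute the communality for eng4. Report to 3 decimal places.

h² = 0.87² + 0.20² + 0.30² = 0.7569 + 0.0400 + 0.0900 = 0.8869

0.887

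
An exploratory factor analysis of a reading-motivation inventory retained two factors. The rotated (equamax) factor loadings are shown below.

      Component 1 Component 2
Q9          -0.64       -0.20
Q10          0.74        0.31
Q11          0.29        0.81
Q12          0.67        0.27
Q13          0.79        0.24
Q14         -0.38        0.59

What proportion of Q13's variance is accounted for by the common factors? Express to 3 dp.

0.682

h² = 0.79² + 0.24² = 0.6241 + 0.0576 = 0.6817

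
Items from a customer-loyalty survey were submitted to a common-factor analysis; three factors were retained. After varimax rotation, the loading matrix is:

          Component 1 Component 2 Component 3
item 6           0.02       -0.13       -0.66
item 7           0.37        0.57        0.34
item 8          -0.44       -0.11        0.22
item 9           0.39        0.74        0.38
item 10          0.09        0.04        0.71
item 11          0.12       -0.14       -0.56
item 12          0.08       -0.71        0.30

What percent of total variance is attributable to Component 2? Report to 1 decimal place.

SS loadings for Component 2 = (-0.13)² + 0.57² + (-0.11)² + 0.74² + 0.04² + (-0.14)² + (-0.71)² = 1.4268
With 7 standardized items, total variance = 7. Proportion = 1.4268/7 = 0.2038 → 20.38%.

20.4%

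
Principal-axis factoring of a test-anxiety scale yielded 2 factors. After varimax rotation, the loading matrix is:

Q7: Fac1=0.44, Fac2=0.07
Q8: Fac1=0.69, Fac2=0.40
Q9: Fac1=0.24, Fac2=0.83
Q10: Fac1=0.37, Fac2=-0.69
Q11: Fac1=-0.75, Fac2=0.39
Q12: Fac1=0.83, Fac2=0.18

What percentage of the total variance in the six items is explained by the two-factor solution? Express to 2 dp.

Communalities: 0.1985, 0.6361, 0.7465, 0.6130, 0.7146, 0.7213; Σh² = 3.6300.
Total variance with 6 standardized items is 6, so the solution explains 3.6300/6 = 0.6050 = 60.50%.

60.50%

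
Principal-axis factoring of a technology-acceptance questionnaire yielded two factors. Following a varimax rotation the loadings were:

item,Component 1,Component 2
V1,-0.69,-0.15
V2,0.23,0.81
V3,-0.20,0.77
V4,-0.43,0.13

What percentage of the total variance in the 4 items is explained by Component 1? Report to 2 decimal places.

SS loadings for Component 1 = (-0.69)² + 0.23² + (-0.20)² + (-0.43)² = 0.7539
With 4 standardized items, total variance = 4. Proportion = 0.7539/4 = 0.1885 → 18.85%.

18.85%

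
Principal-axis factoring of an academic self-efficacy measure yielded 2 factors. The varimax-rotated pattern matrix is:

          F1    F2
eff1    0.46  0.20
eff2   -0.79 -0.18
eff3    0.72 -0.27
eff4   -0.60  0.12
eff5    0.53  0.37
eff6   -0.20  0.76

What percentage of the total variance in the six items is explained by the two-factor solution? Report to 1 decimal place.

48.5%

SS loadings by factor: 2.0350, 0.8742; total = 2.9092.
Total variance with 6 standardized items is 6, so the solution explains 2.9092/6 = 0.4849 = 48.49%.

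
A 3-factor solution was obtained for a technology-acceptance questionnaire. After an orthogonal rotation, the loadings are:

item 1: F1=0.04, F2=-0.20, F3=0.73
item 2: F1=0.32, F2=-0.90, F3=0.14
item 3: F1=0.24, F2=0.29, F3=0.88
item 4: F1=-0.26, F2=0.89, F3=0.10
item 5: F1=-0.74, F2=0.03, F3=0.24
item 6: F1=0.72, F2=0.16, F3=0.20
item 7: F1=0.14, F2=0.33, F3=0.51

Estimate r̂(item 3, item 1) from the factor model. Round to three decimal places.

0.594

r̂ = Σ λ_i·λ_j across factors = (0.24)(0.04) + (0.29)(-0.20) + (0.88)(0.73)
  = +0.0096 -0.0580 +0.6424 = 0.5940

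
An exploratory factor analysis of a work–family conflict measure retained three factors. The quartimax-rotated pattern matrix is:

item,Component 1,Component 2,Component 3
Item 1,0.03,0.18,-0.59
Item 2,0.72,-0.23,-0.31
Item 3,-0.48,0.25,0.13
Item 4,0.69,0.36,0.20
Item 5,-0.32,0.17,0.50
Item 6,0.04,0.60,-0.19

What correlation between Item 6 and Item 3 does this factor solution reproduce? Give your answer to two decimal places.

0.11

r̂ = Σ λ_i·λ_j across factors = (0.04)(-0.48) + (0.60)(0.25) + (-0.19)(0.13)
  = -0.0192 +0.1500 -0.0247 = 0.1061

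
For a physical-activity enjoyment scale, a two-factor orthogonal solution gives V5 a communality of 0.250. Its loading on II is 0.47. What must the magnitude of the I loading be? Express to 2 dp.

Under orthogonal rotation h² = Σλ², so λ_I² = h² − (0.2209) = 0.250 − 0.2209 = 0.0291.
|λ| = √0.0291 = 0.1706.

0.17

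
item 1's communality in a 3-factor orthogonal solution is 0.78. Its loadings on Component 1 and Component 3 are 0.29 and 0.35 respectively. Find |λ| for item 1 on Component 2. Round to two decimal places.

0.76

Under orthogonal rotation h² = Σλ², so λ_Component 2² = h² − (0.2066) = 0.78 − 0.2066 = 0.5734.
|λ| = √0.5734 = 0.7572.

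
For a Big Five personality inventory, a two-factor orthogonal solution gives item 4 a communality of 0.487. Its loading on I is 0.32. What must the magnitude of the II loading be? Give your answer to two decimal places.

Under orthogonal rotation h² = Σλ², so λ_II² = h² − (0.1024) = 0.487 − 0.1024 = 0.3846.
|λ| = √0.3846 = 0.6202.

0.62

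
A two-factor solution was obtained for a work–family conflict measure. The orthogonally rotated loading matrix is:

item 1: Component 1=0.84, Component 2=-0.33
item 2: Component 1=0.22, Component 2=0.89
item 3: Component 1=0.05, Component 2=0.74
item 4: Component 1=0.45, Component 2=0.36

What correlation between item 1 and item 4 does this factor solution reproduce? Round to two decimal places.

0.26

r̂ = Σ λ_i·λ_j across factors = (0.84)(0.45) + (-0.33)(0.36)
  = +0.3780 -0.1188 = 0.2592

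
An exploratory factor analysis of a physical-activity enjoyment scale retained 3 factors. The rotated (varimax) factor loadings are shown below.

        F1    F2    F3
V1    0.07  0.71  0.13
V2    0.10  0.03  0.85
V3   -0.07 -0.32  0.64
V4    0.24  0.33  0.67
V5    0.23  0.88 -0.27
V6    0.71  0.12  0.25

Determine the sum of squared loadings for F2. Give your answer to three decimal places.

SS loadings for F2 = 0.71² + 0.03² + (-0.32)² + 0.33² + 0.88² + 0.12² = 0.5041 + 0.0009 + 0.1024 + 0.1089 + 0.7744 + 0.0144 = 1.5051

1.505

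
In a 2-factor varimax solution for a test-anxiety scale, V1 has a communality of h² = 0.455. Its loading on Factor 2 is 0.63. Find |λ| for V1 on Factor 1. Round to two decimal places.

0.24

Under orthogonal rotation h² = Σλ², so λ_Factor 1² = h² − (0.3969) = 0.455 − 0.3969 = 0.0581.
|λ| = √0.0581 = 0.2410.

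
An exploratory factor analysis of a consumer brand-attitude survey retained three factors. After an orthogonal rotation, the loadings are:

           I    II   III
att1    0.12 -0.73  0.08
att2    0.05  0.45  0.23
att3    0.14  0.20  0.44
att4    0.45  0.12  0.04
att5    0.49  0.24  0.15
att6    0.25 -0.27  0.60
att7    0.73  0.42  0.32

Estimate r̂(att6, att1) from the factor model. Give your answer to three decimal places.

r̂ = Σ λ_i·λ_j across factors = (0.25)(0.12) + (-0.27)(-0.73) + (0.60)(0.08)
  = +0.0300 +0.1971 +0.0480 = 0.2751

0.275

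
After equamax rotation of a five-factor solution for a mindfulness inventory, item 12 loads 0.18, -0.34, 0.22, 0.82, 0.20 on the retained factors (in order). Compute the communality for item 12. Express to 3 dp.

0.909

h² = 0.18² + (-0.34)² + 0.22² + 0.82² + 0.20² = 0.0324 + 0.1156 + 0.0484 + 0.6724 + 0.0400 = 0.9088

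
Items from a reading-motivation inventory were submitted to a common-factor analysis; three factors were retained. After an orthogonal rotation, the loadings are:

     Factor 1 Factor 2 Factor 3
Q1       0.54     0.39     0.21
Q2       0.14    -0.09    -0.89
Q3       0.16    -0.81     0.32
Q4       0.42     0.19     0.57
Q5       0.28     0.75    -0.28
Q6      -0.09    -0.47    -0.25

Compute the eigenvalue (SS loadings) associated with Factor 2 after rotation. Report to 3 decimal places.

SS loadings for Factor 2 = 0.39² + (-0.09)² + (-0.81)² + 0.19² + 0.75² + (-0.47)² = 0.1521 + 0.0081 + 0.6561 + 0.0361 + 0.5625 + 0.2209 = 1.6358

1.636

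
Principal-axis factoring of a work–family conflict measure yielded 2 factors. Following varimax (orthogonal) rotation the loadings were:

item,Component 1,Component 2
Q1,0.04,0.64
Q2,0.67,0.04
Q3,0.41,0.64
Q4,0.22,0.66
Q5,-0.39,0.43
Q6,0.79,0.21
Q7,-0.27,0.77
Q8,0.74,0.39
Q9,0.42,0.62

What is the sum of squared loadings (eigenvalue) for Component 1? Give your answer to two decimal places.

2.24

SS loadings for Component 1 = 0.04² + 0.67² + 0.41² + 0.22² + (-0.39)² + 0.79² + (-0.27)² + 0.74² + 0.42² = 0.0016 + 0.4489 + 0.1681 + 0.0484 + 0.1521 + 0.6241 + 0.0729 + 0.5476 + 0.1764 = 2.2401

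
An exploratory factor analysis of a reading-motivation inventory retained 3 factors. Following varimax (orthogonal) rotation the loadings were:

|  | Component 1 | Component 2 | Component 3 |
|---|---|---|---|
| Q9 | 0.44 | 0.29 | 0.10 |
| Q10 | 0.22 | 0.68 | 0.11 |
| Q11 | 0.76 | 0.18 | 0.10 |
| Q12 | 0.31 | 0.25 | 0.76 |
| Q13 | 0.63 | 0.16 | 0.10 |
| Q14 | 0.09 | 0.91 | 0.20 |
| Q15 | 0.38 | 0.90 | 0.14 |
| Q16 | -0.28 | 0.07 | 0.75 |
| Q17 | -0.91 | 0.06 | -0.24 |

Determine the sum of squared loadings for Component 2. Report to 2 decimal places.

2.31

SS loadings for Component 2 = 0.29² + 0.68² + 0.18² + 0.25² + 0.16² + 0.91² + 0.90² + 0.07² + 0.06² = 0.0841 + 0.4624 + 0.0324 + 0.0625 + 0.0256 + 0.8281 + 0.8100 + 0.0049 + 0.0036 = 2.3136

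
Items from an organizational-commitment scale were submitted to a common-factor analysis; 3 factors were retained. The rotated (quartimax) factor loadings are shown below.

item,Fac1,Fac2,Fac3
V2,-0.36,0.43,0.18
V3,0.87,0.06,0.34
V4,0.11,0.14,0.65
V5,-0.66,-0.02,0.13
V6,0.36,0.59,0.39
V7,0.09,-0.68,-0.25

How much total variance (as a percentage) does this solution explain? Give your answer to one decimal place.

Communalities: 0.3469, 0.8761, 0.4542, 0.4529, 0.6298, 0.5330; Σh² = 3.2929.
Total variance with 6 standardized items is 6, so the solution explains 3.2929/6 = 0.5488 = 54.88%.

54.9%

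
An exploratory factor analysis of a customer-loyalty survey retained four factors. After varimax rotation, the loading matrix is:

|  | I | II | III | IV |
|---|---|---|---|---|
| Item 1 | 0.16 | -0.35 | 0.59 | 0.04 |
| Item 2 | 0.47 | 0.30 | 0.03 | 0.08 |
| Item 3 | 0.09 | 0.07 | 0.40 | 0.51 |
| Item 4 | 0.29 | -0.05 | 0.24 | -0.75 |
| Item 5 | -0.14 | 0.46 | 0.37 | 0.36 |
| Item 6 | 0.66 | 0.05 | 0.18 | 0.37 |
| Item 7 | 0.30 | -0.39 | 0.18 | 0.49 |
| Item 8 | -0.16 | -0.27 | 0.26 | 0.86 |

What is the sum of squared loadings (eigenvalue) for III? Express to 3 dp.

SS loadings for III = 0.59² + 0.03² + 0.40² + 0.24² + 0.37² + 0.18² + 0.18² + 0.26² = 0.3481 + 0.0009 + 0.1600 + 0.0576 + 0.1369 + 0.0324 + 0.0324 + 0.0676 = 0.8359

0.836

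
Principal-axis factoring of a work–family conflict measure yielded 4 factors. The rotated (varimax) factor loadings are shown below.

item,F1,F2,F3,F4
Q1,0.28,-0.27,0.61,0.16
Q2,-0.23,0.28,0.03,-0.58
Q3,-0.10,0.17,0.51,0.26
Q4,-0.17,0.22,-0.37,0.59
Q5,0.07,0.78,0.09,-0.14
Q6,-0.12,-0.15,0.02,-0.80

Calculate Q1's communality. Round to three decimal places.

0.549

h² = 0.28² + (-0.27)² + 0.61² + 0.16² = 0.0784 + 0.0729 + 0.3721 + 0.0256 = 0.5490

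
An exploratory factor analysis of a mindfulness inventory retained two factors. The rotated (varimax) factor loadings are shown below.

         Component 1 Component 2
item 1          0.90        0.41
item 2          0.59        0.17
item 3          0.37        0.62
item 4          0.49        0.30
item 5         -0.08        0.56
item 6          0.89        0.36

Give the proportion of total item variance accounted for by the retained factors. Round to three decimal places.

SS loadings by factor: 2.3336, 1.1146; total = 3.4482.
Total variance with 6 standardized items is 6, so the solution explains 3.4482/6 = 0.5747.

0.575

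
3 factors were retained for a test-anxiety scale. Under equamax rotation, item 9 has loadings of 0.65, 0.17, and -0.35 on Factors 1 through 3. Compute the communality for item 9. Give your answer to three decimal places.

h² = 0.65² + 0.17² + (-0.35)² = 0.4225 + 0.0289 + 0.1225 = 0.5739

0.574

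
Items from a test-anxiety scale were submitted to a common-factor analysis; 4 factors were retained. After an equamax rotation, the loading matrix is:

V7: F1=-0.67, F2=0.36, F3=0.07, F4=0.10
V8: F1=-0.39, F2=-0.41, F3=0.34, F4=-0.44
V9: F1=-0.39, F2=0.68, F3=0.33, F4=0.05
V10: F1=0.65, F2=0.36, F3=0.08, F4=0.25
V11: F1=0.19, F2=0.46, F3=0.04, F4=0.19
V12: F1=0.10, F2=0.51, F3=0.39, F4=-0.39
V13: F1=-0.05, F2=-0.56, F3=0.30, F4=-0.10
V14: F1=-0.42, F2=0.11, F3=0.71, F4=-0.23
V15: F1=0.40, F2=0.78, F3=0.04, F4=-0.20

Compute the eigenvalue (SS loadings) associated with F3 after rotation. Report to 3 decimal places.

0.985

SS loadings for F3 = 0.07² + 0.34² + 0.33² + 0.08² + 0.04² + 0.39² + 0.30² + 0.71² + 0.04² = 0.0049 + 0.1156 + 0.1089 + 0.0064 + 0.0016 + 0.1521 + 0.0900 + 0.5041 + 0.0016 = 0.9852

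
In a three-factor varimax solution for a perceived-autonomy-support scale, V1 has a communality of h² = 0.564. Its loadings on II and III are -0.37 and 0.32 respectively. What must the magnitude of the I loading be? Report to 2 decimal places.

0.57

Under orthogonal rotation h² = Σλ², so λ_I² = h² − (0.2393) = 0.564 − 0.2393 = 0.3247.
|λ| = √0.3247 = 0.5698.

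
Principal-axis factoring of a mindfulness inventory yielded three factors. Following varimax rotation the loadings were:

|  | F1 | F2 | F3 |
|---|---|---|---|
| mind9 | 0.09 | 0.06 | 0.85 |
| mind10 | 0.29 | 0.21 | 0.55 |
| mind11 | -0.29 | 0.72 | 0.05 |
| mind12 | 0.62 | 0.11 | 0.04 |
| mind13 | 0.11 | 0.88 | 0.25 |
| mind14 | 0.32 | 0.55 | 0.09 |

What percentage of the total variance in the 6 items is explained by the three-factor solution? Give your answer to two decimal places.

57.17%

Communalities: 0.7342, 0.4307, 0.6050, 0.3981, 0.8490, 0.4130; Σh² = 3.4300.
Total variance with 6 standardized items is 6, so the solution explains 3.4300/6 = 0.5717 = 57.17%.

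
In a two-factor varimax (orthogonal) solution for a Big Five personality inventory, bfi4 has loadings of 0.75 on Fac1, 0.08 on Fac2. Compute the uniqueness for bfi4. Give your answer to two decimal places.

h² = 0.75² + 0.08² = 0.5625 + 0.0064 = 0.5689
Uniqueness u² = 1 − h² = 1 − 0.5689 = 0.4311

0.43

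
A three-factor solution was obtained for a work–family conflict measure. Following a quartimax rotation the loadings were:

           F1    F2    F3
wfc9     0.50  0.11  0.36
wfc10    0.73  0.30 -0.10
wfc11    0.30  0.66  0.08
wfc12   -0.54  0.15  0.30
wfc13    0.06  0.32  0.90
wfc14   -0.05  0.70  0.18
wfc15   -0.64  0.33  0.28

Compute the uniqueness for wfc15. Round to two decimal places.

0.40

h² = (-0.64)² + 0.33² + 0.28² = 0.4096 + 0.1089 + 0.0784 = 0.5969
Uniqueness u² = 1 − h² = 1 − 0.5969 = 0.4031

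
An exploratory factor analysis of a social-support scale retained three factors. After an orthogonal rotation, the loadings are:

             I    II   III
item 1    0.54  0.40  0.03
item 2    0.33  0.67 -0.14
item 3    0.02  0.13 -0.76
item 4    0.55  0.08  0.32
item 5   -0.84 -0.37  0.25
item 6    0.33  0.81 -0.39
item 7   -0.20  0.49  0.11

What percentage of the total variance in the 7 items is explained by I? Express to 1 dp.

SS loadings for I = 0.54² + 0.33² + 0.02² + 0.55² + (-0.84)² + 0.33² + (-0.20)² = 1.5579
With 7 standardized items, total variance = 7. Proportion = 1.5579/7 = 0.2226 → 22.26%.

22.3%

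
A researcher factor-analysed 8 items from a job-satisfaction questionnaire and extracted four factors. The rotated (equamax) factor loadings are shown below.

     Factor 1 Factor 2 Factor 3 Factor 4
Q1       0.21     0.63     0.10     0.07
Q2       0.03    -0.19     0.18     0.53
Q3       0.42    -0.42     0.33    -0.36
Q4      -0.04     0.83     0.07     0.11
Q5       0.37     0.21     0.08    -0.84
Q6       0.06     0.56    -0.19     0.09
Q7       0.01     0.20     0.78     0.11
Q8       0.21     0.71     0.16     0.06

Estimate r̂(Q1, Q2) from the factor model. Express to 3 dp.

r̂ = Σ λ_i·λ_j across factors = (0.21)(0.03) + (0.63)(-0.19) + (0.10)(0.18) + (0.07)(0.53)
  = +0.0063 -0.1197 +0.0180 +0.0371 = -0.0583

-0.058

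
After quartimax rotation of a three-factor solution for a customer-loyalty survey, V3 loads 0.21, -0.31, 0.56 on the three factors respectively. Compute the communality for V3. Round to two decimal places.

h² = 0.21² + (-0.31)² + 0.56² = 0.0441 + 0.0961 + 0.3136 = 0.4538

0.45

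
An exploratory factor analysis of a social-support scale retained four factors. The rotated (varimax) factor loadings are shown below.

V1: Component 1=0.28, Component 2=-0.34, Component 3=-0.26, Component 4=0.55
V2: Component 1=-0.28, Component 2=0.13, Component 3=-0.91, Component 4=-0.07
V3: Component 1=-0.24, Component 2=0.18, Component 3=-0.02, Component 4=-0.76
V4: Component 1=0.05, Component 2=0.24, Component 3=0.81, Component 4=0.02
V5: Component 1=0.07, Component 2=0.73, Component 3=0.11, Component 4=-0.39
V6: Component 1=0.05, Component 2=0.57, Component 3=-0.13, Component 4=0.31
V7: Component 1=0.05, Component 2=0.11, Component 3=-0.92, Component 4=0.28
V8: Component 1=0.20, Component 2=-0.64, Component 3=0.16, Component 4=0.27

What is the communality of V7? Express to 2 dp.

0.94

h² = 0.05² + 0.11² + (-0.92)² + 0.28² = 0.0025 + 0.0121 + 0.8464 + 0.0784 = 0.9394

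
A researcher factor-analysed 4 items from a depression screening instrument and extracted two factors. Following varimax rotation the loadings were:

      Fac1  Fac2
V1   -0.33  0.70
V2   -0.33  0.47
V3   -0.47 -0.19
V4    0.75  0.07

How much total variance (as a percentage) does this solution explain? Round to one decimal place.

43.8%

Communalities: 0.5989, 0.3298, 0.2570, 0.5674; Σh² = 1.7531.
Total variance with 4 standardized items is 4, so the solution explains 1.7531/4 = 0.4383 = 43.83%.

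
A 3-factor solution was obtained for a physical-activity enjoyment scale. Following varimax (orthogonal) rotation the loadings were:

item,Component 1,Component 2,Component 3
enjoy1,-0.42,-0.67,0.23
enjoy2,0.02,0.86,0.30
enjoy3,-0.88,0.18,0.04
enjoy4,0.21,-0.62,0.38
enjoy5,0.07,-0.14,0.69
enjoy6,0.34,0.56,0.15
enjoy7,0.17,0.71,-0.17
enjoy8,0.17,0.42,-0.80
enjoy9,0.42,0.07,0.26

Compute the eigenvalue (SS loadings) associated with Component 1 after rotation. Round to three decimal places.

SS loadings for Component 1 = (-0.42)² + 0.02² + (-0.88)² + 0.21² + 0.07² + 0.34² + 0.17² + 0.17² + 0.42² = 0.1764 + 0.0004 + 0.7744 + 0.0441 + 0.0049 + 0.1156 + 0.0289 + 0.0289 + 0.1764 = 1.3500

1.350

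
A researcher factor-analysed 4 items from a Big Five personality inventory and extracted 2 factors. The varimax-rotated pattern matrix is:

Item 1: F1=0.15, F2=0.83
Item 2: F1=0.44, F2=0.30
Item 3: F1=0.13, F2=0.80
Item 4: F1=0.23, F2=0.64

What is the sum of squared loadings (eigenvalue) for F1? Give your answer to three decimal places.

0.286

SS loadings for F1 = 0.15² + 0.44² + 0.13² + 0.23² = 0.0225 + 0.1936 + 0.0169 + 0.0529 = 0.2859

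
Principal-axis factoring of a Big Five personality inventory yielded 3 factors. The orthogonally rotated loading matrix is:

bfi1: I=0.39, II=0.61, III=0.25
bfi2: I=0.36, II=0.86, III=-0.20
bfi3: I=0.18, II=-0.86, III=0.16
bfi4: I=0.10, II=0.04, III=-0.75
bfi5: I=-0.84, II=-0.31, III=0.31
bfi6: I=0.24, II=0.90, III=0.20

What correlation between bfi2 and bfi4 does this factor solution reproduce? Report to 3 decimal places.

r̂ = Σ λ_i·λ_j across factors = (0.36)(0.10) + (0.86)(0.04) + (-0.20)(-0.75)
  = +0.0360 +0.0344 +0.1500 = 0.2204

0.220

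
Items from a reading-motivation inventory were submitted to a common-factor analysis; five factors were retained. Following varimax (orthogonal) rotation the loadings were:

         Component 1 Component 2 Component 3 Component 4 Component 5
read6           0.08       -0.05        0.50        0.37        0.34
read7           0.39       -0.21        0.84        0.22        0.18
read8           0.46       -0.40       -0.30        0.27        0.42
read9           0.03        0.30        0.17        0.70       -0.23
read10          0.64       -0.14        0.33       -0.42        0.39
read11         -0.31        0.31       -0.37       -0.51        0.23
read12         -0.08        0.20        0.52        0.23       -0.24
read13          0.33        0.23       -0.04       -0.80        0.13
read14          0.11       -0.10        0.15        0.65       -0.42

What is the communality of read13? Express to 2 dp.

0.82

h² = 0.33² + 0.23² + (-0.04)² + (-0.80)² + 0.13² = 0.1089 + 0.0529 + 0.0016 + 0.6400 + 0.0169 = 0.8203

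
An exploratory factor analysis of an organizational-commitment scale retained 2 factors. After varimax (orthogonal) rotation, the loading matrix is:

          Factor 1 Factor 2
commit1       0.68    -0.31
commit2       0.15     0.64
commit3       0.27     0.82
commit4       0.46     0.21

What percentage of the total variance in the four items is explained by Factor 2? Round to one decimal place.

SS loadings for Factor 2 = (-0.31)² + 0.64² + 0.82² + 0.21² = 1.2222
With 4 standardized items, total variance = 4. Proportion = 1.2222/4 = 0.3055 → 30.55%.

30.6%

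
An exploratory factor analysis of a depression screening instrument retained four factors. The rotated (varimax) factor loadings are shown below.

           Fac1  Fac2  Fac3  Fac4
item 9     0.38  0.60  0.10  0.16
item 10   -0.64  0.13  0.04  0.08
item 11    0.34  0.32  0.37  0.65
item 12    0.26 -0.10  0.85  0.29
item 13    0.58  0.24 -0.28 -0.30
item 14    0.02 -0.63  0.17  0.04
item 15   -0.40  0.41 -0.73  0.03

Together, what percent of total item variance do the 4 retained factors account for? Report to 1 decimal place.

SS loadings by factor: 1.2340, 1.1119, 1.5112, 0.6311; total = 4.4882.
Total variance with 7 standardized items is 7, so the solution explains 4.4882/7 = 0.6412 = 64.12%.

64.1%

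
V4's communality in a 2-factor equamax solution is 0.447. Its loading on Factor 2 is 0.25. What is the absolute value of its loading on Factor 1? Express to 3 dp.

0.620

Under orthogonal rotation h² = Σλ², so λ_Factor 1² = h² − (0.0625) = 0.447 − 0.0625 = 0.3845.
|λ| = √0.3845 = 0.6201.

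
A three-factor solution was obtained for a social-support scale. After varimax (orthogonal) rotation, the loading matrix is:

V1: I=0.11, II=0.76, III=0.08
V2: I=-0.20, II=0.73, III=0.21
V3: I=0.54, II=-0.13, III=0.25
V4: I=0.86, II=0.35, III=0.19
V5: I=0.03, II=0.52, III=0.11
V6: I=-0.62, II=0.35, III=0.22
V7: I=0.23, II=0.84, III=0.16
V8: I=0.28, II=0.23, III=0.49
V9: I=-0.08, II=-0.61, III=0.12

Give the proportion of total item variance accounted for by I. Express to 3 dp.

0.178

SS loadings for I = 0.11² + (-0.20)² + 0.54² + 0.86² + 0.03² + (-0.62)² + 0.23² + 0.28² + (-0.08)² = 1.6063
Proportion of variance = 1.6063 / 9 = 0.1785.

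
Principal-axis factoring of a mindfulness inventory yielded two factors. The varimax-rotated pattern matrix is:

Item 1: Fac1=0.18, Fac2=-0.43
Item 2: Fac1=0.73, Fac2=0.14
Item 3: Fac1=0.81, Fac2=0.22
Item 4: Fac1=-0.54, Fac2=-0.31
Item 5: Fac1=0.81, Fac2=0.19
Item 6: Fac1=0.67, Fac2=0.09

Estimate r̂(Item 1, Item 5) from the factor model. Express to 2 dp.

0.06

r̂ = Σ λ_i·λ_j across factors = (0.18)(0.81) + (-0.43)(0.19)
  = +0.1458 -0.0817 = 0.0641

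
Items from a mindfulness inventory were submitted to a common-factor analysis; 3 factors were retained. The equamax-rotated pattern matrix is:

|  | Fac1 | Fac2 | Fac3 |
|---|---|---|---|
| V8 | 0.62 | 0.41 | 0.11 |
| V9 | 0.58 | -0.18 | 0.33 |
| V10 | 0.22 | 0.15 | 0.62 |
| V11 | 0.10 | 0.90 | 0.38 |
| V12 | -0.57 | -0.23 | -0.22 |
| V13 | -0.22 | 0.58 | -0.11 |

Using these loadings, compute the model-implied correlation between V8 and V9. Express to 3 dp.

r̂ = Σ λ_i·λ_j across factors = (0.62)(0.58) + (0.41)(-0.18) + (0.11)(0.33)
  = +0.3596 -0.0738 +0.0363 = 0.3221

0.322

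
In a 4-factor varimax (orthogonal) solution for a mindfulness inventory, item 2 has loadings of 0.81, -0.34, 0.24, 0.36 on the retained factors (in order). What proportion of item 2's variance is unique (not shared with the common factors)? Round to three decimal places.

0.041

h² = 0.81² + (-0.34)² + 0.24² + 0.36² = 0.6561 + 0.1156 + 0.0576 + 0.1296 = 0.9589
Uniqueness u² = 1 − h² = 1 − 0.9589 = 0.0411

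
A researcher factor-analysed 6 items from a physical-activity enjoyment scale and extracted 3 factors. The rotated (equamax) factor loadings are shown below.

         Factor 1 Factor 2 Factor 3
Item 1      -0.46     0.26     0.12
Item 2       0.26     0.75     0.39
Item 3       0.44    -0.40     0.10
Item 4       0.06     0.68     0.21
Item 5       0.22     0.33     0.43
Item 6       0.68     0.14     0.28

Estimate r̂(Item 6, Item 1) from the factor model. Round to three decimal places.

-0.243

r̂ = Σ λ_i·λ_j across factors = (0.68)(-0.46) + (0.14)(0.26) + (0.28)(0.12)
  = -0.3128 +0.0364 +0.0336 = -0.2428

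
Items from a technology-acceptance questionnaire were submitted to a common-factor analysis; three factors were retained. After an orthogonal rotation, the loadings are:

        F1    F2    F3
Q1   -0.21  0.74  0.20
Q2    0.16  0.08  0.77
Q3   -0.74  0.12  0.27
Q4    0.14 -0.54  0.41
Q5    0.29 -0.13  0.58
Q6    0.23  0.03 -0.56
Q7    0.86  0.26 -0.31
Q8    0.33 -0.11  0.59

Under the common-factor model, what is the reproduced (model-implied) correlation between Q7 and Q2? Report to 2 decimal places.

r̂ = Σ λ_i·λ_j across factors = (0.86)(0.16) + (0.26)(0.08) + (-0.31)(0.77)
  = +0.1376 +0.0208 -0.2387 = -0.0803

-0.08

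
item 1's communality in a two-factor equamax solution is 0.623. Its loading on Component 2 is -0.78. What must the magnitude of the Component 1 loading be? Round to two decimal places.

0.12

Under orthogonal rotation h² = Σλ², so λ_Component 1² = h² − (0.6084) = 0.623 − 0.6084 = 0.0146.
|λ| = √0.0146 = 0.1208.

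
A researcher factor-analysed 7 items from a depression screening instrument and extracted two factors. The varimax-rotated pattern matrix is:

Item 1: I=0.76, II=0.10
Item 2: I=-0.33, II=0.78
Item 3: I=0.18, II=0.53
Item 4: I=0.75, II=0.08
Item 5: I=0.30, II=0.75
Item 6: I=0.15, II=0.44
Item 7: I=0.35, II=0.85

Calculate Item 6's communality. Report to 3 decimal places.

h² = 0.15² + 0.44² = 0.0225 + 0.1936 = 0.2161

0.216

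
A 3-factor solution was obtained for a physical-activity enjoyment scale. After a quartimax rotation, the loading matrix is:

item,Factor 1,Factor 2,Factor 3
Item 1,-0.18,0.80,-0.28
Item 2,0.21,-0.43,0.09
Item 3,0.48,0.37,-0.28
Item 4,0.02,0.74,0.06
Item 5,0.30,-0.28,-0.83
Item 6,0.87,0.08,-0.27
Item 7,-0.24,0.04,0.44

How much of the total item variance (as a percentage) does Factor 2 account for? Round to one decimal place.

SS loadings for Factor 2 = 0.80² + (-0.43)² + 0.37² + 0.74² + (-0.28)² + 0.08² + 0.04² = 1.5958
With 7 standardized items, total variance = 7. Proportion = 1.5958/7 = 0.2280 → 22.80%.

22.8%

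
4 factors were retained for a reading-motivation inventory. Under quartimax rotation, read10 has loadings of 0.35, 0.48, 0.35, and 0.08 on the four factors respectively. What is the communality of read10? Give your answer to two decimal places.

h² = 0.35² + 0.48² + 0.35² + 0.08² = 0.1225 + 0.2304 + 0.1225 + 0.0064 = 0.4818

0.48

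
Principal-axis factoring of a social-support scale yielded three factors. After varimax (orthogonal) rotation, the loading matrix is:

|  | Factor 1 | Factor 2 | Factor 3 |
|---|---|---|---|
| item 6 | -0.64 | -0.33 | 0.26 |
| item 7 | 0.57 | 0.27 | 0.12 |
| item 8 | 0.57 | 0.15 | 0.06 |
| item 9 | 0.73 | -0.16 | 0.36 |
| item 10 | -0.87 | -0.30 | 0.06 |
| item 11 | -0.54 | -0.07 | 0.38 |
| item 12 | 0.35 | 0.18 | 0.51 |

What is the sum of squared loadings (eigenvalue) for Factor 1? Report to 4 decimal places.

2.7633

SS loadings for Factor 1 = (-0.64)² + 0.57² + 0.57² + 0.73² + (-0.87)² + (-0.54)² + 0.35² = 0.4096 + 0.3249 + 0.3249 + 0.5329 + 0.7569 + 0.2916 + 0.1225 = 2.7633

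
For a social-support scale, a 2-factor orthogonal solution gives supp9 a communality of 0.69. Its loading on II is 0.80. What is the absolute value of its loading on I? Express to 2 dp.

0.22

Under orthogonal rotation h² = Σλ², so λ_I² = h² − (0.6400) = 0.69 − 0.6400 = 0.0500.
|λ| = √0.0500 = 0.2236.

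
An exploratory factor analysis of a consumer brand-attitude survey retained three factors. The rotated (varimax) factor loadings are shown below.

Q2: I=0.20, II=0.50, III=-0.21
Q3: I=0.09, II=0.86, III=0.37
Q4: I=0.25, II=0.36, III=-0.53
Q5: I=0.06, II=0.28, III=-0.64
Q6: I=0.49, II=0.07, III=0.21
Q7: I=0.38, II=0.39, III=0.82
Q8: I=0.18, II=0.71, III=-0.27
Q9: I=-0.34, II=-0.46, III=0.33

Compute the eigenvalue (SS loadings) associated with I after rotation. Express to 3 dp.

0.647

SS loadings for I = 0.20² + 0.09² + 0.25² + 0.06² + 0.49² + 0.38² + 0.18² + (-0.34)² = 0.0400 + 0.0081 + 0.0625 + 0.0036 + 0.2401 + 0.1444 + 0.0324 + 0.1156 = 0.6467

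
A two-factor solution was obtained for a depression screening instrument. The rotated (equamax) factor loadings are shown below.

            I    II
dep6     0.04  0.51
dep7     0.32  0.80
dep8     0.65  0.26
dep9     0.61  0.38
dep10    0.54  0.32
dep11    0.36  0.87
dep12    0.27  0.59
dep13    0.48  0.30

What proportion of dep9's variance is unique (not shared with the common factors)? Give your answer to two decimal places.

0.48

h² = 0.61² + 0.38² = 0.3721 + 0.1444 = 0.5165
Uniqueness u² = 1 − h² = 1 − 0.5165 = 0.4835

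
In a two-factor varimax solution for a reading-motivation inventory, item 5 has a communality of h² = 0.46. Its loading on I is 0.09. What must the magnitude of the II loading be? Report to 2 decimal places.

Under orthogonal rotation h² = Σλ², so λ_II² = h² − (0.0081) = 0.46 − 0.0081 = 0.4519.
|λ| = √0.4519 = 0.6722.

0.67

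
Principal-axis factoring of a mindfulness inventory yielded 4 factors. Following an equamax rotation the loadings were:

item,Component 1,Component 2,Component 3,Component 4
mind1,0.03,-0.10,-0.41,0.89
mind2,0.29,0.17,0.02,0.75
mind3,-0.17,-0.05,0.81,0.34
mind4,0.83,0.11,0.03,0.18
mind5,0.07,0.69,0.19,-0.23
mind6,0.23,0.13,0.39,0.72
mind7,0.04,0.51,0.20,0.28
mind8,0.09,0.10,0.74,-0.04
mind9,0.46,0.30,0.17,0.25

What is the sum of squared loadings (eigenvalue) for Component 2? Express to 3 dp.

SS loadings for Component 2 = (-0.10)² + 0.17² + (-0.05)² + 0.11² + 0.69² + 0.13² + 0.51² + 0.10² + 0.30² = 0.0100 + 0.0289 + 0.0025 + 0.0121 + 0.4761 + 0.0169 + 0.2601 + 0.0100 + 0.0900 = 0.9066

0.907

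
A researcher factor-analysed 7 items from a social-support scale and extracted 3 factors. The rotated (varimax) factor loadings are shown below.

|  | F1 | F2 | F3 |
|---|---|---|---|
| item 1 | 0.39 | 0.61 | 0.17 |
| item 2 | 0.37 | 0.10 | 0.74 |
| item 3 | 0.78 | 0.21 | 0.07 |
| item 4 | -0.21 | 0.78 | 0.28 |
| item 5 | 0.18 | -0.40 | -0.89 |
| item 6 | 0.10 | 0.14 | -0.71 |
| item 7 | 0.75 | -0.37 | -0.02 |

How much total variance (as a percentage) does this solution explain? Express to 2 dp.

69.34%

SS loadings by factor: 1.5464, 1.3511, 1.9564; total = 4.8539.
Total variance with 7 standardized items is 7, so the solution explains 4.8539/7 = 0.6934 = 69.34%.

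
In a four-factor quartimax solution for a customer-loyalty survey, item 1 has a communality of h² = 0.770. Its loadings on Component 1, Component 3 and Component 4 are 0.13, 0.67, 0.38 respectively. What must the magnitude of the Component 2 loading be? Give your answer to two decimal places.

0.40

Under orthogonal rotation h² = Σλ², so λ_Component 2² = h² − (0.6102) = 0.770 − 0.6102 = 0.1598.
|λ| = √0.1598 = 0.3997.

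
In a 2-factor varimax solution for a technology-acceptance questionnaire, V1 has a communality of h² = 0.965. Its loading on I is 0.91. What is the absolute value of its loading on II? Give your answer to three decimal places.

0.370

Under orthogonal rotation h² = Σλ², so λ_II² = h² − (0.8281) = 0.965 − 0.8281 = 0.1369.
|λ| = √0.1369 = 0.3700.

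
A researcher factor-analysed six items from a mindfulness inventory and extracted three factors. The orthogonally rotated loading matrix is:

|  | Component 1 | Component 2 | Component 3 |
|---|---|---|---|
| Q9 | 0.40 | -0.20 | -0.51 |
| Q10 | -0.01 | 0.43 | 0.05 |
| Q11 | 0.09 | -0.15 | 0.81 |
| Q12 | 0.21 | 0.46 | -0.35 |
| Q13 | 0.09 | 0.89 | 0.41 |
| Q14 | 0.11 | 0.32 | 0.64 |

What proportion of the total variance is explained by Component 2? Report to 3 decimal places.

SS loadings for Component 2 = (-0.20)² + 0.43² + (-0.15)² + 0.46² + 0.89² + 0.32² = 1.3535
Proportion of variance = 1.3535 / 6 = 0.2256.

0.226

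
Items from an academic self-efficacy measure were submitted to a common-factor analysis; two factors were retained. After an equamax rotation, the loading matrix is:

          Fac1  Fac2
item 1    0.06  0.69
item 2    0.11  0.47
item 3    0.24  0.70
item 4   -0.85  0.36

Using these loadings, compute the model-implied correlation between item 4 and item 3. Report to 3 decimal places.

0.048

r̂ = Σ λ_i·λ_j across factors = (-0.85)(0.24) + (0.36)(0.70)
  = -0.2040 +0.2520 = 0.0480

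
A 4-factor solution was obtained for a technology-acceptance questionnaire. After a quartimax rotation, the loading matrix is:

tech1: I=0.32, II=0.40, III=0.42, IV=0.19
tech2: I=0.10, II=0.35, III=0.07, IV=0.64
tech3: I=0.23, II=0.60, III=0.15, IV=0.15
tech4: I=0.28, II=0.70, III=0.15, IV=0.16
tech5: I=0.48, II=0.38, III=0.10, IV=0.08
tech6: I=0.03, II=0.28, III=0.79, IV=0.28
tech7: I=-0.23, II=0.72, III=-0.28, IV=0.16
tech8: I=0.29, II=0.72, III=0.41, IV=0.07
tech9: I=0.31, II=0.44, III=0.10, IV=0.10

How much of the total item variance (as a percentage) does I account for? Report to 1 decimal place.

SS loadings for I = 0.32² + 0.10² + 0.23² + 0.28² + 0.48² + 0.03² + (-0.23)² + 0.29² + 0.31² = 0.7081
With 9 standardized items, total variance = 9. Proportion = 0.7081/9 = 0.0787 → 7.87%.

7.9%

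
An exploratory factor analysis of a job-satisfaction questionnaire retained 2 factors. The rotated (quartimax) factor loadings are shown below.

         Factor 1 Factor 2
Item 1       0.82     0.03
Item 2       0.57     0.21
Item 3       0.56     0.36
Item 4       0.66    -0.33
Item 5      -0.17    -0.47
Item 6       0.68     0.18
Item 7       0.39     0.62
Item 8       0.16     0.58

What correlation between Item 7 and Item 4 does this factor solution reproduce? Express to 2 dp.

r̂ = Σ λ_i·λ_j across factors = (0.39)(0.66) + (0.62)(-0.33)
  = +0.2574 -0.2046 = 0.0528

0.05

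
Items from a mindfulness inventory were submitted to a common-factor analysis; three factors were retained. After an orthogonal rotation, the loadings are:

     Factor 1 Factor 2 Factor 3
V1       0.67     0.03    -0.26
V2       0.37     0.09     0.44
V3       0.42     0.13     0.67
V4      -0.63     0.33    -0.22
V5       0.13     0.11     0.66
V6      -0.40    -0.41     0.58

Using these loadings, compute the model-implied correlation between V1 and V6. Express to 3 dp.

r̂ = Σ λ_i·λ_j across factors = (0.67)(-0.40) + (0.03)(-0.41) + (-0.26)(0.58)
  = -0.2680 -0.0123 -0.1508 = -0.4311

-0.431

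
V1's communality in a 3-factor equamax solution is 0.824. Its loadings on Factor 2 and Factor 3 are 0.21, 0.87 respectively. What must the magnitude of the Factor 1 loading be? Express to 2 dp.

0.15

Under orthogonal rotation h² = Σλ², so λ_Factor 1² = h² − (0.8010) = 0.824 − 0.8010 = 0.0230.
|λ| = √0.0230 = 0.1517.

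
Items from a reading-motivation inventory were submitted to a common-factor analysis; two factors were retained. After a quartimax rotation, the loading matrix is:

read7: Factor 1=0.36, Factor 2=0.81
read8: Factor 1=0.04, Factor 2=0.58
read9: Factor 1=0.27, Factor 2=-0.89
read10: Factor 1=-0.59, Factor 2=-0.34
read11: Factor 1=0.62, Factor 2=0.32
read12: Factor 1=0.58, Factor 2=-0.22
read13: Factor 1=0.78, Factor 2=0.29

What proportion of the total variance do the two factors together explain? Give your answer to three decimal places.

Communalities: 0.7857, 0.3380, 0.8650, 0.4637, 0.4868, 0.3848, 0.6925; Σh² = 4.0165.
Total variance with 7 standardized items is 7, so the solution explains 4.0165/7 = 0.5738.

0.574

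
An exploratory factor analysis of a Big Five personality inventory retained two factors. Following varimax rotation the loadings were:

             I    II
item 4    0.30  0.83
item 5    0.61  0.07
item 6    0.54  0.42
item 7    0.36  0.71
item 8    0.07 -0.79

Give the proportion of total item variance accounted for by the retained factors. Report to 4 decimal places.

Communalities: 0.7789, 0.3770, 0.4680, 0.6337, 0.6290; Σh² = 2.8866.
Total variance with 5 standardized items is 5, so the solution explains 2.8866/5 = 0.5773.

0.5773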